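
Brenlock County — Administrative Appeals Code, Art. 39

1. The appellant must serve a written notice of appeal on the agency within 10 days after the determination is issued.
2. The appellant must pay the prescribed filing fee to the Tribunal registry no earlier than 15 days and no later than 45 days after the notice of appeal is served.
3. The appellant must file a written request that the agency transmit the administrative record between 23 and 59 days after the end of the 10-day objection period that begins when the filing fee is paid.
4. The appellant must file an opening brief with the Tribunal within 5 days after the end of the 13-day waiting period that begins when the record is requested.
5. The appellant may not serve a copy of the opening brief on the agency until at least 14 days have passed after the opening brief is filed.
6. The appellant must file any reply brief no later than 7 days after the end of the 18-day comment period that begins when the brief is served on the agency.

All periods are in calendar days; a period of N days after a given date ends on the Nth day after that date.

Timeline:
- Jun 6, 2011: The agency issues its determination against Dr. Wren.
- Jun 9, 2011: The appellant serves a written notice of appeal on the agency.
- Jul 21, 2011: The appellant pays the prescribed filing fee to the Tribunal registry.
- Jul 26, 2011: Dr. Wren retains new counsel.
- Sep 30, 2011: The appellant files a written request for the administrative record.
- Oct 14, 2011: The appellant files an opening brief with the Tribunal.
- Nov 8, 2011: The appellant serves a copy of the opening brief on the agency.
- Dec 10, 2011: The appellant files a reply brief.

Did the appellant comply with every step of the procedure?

No

Step 1: 10 days after Jun 6, 2011 (when the determination is issued) is Jun 16, 2011; completed Jun 9, 2011, before the deadline.
Step 2: the window is 15–45 days after Jun 9, 2011 (when the notice of appeal is served), so Jun 24, 2011 through Jul 24, 2011; done Jul 21, 2011 — within the window.
Step 3: the window is 23–59 days after Jul 31, 2011 (end of the 10-day objection period, which began when the filing fee is paid on Jul 21, 2011), so Aug 23, 2011 through Sep 28, 2011; done Sep 30, 2011 — 2 days after the window closed.
Later steps need not be reached.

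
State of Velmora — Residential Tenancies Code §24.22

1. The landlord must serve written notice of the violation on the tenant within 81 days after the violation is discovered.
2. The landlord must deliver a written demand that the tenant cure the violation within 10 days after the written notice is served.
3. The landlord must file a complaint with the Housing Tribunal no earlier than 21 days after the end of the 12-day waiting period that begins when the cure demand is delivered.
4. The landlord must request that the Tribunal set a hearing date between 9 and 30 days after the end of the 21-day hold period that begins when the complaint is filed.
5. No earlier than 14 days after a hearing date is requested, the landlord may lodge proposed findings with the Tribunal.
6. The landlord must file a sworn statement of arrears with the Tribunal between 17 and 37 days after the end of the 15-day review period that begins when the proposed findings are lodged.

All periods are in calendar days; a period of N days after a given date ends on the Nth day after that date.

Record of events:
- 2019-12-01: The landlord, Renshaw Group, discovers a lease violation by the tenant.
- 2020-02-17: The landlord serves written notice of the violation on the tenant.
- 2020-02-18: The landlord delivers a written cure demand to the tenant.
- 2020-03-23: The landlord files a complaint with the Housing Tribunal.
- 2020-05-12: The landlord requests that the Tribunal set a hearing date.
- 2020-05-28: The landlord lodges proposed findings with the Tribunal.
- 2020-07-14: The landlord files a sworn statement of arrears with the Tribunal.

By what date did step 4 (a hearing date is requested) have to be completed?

The complaint is filed on 2020-03-23; the 21-day hold period therefore ends 2020-04-13, and step 4 runs from that date. The window is 9–30 days after 2020-04-13; it closes on 2020-05-13.

2020-05-13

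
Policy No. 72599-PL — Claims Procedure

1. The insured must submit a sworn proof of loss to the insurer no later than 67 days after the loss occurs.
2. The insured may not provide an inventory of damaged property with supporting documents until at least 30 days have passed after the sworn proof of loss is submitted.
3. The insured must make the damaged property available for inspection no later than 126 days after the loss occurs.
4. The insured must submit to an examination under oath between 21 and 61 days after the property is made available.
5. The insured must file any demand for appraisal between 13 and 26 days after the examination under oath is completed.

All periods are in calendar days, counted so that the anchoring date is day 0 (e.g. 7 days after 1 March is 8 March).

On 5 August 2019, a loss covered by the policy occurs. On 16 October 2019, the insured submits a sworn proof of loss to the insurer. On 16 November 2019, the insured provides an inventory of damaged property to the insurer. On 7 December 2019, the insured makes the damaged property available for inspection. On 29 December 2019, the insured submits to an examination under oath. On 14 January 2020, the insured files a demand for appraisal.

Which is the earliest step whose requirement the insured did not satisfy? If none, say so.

Step 1

Step 1: 67 days after 5 August 2019 (when the loss occurs) is 11 October 2019; 16 October 2019 misses that deadline by 5 days.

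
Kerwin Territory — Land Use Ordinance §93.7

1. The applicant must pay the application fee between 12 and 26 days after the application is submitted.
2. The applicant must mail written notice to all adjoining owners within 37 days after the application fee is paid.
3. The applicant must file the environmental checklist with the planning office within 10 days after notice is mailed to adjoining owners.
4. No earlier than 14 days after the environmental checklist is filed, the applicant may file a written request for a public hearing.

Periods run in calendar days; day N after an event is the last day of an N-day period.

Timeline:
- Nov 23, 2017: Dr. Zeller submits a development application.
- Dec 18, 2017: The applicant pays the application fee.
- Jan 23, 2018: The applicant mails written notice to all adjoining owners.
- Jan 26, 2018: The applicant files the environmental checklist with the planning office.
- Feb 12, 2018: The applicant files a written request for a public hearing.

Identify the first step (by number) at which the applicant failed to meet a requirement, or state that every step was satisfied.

None — every step was satisfied

Step 1: the window is 12–26 days after Nov 23, 2017 (when the application is submitted), so Dec 5, 2017 through Dec 19, 2017; done Dec 18, 2017, which is between those dates.
Step 2: 37 days after Dec 18, 2017 (when the application fee is paid) is Jan 24, 2018; Jan 23, 2018 is within that limit.
Step 3: 10 days after Jan 23, 2018 (when notice is mailed to adjoining owners) is Feb 2, 2018; completed Jan 26, 2018, before the deadline.
Step 4: the earliest permitted date is 14 days after Jan 26, 2018 (when the environmental checklist is filed), i.e. Feb 9, 2018; done Feb 12, 2018, after the minimum wait.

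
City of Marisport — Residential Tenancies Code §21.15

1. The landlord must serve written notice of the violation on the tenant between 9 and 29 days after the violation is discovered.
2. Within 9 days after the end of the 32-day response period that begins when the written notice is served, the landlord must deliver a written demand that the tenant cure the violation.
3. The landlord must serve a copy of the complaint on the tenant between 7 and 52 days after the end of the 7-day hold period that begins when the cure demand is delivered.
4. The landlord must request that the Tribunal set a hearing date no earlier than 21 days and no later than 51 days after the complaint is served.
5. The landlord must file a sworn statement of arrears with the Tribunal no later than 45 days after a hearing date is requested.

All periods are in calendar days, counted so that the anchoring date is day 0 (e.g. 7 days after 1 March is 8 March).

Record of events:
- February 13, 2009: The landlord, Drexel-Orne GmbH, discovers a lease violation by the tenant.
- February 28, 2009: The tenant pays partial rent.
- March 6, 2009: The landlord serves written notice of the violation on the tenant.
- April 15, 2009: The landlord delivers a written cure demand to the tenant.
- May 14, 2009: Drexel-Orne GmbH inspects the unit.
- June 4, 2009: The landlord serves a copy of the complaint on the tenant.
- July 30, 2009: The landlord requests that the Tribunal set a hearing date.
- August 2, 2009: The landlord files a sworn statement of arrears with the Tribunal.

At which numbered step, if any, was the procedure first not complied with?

Step 4

(1) the permitted window runs from February 13, 2009 + 9 = February 22, 2009 to February 13, 2009 + 29 = March 14, 2009; March 6, 2009 falls inside that range.
(2) due by April 7, 2009 + 9 days = April 16, 2009; completed April 15, 2009, before the deadline.
(3) the permitted window runs from April 22, 2009 + 7 = April 29, 2009 to April 22, 2009 + 52 = June 13, 2009; done June 4, 2009 — within the window.
(4) the permitted window runs from June 4, 2009 + 21 = June 25, 2009 to June 4, 2009 + 51 = July 25, 2009; July 30, 2009 is 5 days past the end of the window.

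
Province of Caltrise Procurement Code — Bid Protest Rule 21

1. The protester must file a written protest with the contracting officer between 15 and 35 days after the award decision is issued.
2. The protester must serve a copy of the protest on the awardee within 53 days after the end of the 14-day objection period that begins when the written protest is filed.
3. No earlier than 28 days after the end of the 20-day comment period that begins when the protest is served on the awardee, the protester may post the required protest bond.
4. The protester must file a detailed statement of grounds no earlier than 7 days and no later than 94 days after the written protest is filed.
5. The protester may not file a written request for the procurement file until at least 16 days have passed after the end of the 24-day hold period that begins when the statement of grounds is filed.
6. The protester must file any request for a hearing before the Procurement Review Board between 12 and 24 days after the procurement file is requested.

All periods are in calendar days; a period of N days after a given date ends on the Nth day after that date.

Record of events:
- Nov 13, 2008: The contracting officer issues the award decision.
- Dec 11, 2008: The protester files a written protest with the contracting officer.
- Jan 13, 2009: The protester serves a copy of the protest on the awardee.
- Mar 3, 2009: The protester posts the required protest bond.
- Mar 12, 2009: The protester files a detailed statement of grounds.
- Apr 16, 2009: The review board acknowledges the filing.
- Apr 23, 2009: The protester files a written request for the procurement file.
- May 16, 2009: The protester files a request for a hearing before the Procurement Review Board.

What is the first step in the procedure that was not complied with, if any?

None — every step was satisfied

(1) the permitted window runs from Nov 13, 2008 + 15 = Nov 28, 2008 to Nov 13, 2008 + 35 = Dec 18, 2008; done Dec 11, 2008, which is between those dates.
(2) due by Dec 25, 2008 + 53 days = Feb 16, 2009; completed Jan 13, 2009, before the deadline.
(3) permitted from Feb 2, 2009 + 28 days = Mar 2, 2009 onward; Mar 3, 2009 is on or after that date.
(4) the permitted window runs from Dec 11, 2008 + 7 = Dec 18, 2008 to Dec 11, 2008 + 94 = Mar 15, 2009; done Mar 12, 2009 — within the window.
(5) permitted from Apr 5, 2009 + 16 days = Apr 21, 2009 onward; done Apr 23, 2009, after the minimum wait.
(6) the permitted window runs from Apr 23, 2009 + 12 = May 5, 2009 to Apr 23, 2009 + 24 = May 17, 2009; done May 16, 2009 — within the window.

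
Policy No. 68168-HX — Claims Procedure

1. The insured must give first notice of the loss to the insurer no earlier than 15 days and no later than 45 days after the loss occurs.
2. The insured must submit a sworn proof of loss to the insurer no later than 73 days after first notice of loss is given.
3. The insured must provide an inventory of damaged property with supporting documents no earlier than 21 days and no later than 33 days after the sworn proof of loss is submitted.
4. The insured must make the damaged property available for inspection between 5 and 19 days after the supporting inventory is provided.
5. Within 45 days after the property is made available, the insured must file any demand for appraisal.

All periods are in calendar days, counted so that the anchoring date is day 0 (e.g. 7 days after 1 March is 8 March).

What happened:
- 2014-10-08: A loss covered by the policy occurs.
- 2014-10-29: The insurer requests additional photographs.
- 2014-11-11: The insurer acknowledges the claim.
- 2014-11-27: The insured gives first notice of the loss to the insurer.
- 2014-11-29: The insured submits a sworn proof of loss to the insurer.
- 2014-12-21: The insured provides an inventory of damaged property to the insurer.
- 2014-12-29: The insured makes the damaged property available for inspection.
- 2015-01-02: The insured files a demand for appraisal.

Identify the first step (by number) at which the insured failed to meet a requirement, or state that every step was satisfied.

(1) the permitted window runs from 2014-10-08 + 15 = 2014-10-23 to 2014-10-08 + 45 = 2014-11-22; done 2014-11-27 — 5 days after the window closed.
The procedure was therefore not followed at step 1.

Step 1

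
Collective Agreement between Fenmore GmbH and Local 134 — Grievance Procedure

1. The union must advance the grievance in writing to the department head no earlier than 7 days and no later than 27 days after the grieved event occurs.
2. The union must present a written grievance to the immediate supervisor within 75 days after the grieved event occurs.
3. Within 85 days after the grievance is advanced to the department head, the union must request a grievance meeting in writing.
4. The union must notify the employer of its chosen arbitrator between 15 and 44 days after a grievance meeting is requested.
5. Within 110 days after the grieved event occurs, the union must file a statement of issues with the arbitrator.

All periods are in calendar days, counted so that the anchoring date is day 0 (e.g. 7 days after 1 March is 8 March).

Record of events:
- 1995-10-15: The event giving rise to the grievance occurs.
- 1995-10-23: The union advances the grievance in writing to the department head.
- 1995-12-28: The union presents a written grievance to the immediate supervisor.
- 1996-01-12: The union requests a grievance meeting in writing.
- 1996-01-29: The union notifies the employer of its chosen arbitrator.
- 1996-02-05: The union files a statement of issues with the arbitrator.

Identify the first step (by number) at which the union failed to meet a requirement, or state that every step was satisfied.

Step 5

Step 1 — 7 and 27 days from 1995-10-15 (when the grieved event occurs) are 1995-10-22 and 1995-11-11 respectively; done 1995-10-23 — within the window.
Step 2 — counting 75 days from 1995-10-15 (when the grieved event occurs) gives a deadline of 1995-12-29; completed 1995-12-28, before the deadline.
Step 3 — counting 85 days from 1995-10-23 (when the grievance is advanced to the department head) gives a deadline of 1996-01-16; done 1996-01-12 — timely.
Step 4 — 15 and 44 days from 1996-01-12 (when a grievance meeting is requested) are 1996-01-27 and 1996-02-25 respectively; done 1996-01-29 — within the window.
Step 5 — counting 110 days from 1995-10-15 (when the grieved event occurs) gives a deadline of 1996-02-02; not done until 1996-02-05, 3 days after the deadline.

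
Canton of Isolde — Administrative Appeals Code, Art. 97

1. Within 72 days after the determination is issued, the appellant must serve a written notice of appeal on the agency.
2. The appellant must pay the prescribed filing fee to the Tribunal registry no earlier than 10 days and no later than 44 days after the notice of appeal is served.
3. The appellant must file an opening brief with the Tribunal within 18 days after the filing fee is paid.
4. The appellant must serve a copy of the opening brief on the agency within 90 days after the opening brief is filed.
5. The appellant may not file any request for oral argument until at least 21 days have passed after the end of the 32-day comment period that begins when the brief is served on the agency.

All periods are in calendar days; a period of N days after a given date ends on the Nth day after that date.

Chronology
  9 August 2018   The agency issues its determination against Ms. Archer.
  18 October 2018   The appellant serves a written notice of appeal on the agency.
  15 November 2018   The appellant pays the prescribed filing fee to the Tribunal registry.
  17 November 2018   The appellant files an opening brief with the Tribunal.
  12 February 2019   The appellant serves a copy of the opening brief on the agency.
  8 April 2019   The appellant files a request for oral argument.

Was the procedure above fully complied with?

Step 1 — counting 72 days from 9 August 2018 (when the determination is issued) gives a deadline of 20 October 2018; 18 October 2018 is within that limit.
Step 2 — 10 and 44 days from 18 October 2018 (when the notice of appeal is served) are 28 October 2018 and 1 December 2018 respectively; 15 November 2018 falls inside that range.
Step 3 — counting 18 days from 15 November 2018 (when the filing fee is paid) gives a deadline of 3 December 2018; 17 November 2018 is within that limit.
Step 4 — counting 90 days from 17 November 2018 (when the opening brief is filed) gives a deadline of 15 February 2019; 12 February 2019 is within that limit.
Step 5 — must wait 21 days from 16 March 2019 (end of the 32-day comment period, which began when the brief is served on the agency on 12 February 2019), so not before 6 April 2019; 8 April 2019 is on or after that date.

Yes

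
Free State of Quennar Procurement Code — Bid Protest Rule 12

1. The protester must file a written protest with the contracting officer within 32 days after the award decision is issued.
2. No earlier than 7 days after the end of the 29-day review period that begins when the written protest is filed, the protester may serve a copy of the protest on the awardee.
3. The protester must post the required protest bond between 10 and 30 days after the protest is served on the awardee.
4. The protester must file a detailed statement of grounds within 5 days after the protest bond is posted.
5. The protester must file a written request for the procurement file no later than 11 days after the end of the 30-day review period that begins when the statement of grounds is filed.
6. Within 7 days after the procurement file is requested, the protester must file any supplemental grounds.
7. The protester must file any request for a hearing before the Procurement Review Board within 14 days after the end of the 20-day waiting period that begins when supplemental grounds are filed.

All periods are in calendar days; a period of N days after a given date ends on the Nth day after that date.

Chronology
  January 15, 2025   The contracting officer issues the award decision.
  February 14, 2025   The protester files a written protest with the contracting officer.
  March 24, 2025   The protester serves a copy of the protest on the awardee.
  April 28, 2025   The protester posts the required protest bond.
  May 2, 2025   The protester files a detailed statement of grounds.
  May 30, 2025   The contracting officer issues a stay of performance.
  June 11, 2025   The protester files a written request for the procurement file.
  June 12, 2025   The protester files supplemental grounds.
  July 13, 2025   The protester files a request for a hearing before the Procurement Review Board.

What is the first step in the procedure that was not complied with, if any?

Step 3

(1) due by January 15, 2025 + 32 days = February 16, 2025; done February 14, 2025 — timely.
(2) permitted from March 15, 2025 + 7 days = March 22, 2025 onward; March 24, 2025 is on or after that date.
(3) the permitted window runs from March 24, 2025 + 10 = April 3, 2025 to March 24, 2025 + 30 = April 23, 2025; done April 28, 2025 — 5 days after the window closed.
Later steps need not be reached.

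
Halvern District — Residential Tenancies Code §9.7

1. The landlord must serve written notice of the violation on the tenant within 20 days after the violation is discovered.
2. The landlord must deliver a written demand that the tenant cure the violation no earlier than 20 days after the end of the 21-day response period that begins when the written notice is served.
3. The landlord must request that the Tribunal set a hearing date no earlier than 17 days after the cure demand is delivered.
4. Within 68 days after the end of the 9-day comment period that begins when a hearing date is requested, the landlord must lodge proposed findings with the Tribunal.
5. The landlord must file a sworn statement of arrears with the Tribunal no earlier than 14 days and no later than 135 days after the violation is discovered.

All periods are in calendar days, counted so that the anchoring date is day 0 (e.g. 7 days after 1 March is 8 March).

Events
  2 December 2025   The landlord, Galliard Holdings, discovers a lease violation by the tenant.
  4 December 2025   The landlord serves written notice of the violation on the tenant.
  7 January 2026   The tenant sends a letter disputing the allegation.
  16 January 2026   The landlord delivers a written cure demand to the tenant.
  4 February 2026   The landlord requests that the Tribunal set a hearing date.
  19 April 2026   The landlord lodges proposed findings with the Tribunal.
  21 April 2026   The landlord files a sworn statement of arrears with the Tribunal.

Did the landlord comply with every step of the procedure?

No

Step 1: 20 days after 2 December 2025 (when the violation is discovered) is 22 December 2025; 4 December 2025 is within that limit.
Step 2: the earliest permitted date is 20 days after 25 December 2025 (end of the 21-day response period, which began when the written notice is served on 4 December 2025), i.e. 14 January 2026; done 16 January 2026, after the minimum wait.
Step 3: the earliest permitted date is 17 days after 16 January 2026 (when the cure demand is delivered), i.e. 2 February 2026; done 4 February 2026 — permitted.
Step 4: 68 days after 13 February 2026 (end of the 9-day comment period, which began when a hearing date is requested on 4 February 2026) is 22 April 2026; done 19 April 2026 — timely.
Step 5: the window is 14–135 days after 2 December 2025 (when the violation is discovered), so 16 December 2025 through 16 April 2026; done 21 April 2026 — 5 days after the window closed.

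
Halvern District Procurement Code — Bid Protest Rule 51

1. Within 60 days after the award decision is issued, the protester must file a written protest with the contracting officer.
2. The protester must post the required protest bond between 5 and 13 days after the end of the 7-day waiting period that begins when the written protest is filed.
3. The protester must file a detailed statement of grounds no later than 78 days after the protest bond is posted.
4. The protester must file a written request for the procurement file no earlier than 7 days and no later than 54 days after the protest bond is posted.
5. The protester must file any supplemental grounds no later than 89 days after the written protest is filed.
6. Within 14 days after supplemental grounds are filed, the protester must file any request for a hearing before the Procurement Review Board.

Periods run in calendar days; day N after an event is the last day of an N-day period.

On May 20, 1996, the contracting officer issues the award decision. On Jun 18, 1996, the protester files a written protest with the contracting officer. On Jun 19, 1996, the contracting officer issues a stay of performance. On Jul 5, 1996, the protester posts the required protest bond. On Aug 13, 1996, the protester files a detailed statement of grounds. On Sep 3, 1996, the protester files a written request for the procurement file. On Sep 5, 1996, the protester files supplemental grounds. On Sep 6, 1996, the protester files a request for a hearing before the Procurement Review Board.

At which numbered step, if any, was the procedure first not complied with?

Step 4

(1) due by May 20, 1996 + 60 days = Jul 19, 1996; completed Jun 18, 1996, before the deadline.
(2) the permitted window runs from Jun 25, 1996 + 5 = Jun 30, 1996 to Jun 25, 1996 + 13 = Jul 8, 1996; done Jul 5, 1996 — within the window.
(3) due by Jul 5, 1996 + 78 days = Sep 21, 1996; done Aug 13, 1996 — timely.
(4) the permitted window runs from Jul 5, 1996 + 7 = Jul 12, 1996 to Jul 5, 1996 + 54 = Aug 28, 1996; done Sep 3, 1996 — 6 days after the window closed.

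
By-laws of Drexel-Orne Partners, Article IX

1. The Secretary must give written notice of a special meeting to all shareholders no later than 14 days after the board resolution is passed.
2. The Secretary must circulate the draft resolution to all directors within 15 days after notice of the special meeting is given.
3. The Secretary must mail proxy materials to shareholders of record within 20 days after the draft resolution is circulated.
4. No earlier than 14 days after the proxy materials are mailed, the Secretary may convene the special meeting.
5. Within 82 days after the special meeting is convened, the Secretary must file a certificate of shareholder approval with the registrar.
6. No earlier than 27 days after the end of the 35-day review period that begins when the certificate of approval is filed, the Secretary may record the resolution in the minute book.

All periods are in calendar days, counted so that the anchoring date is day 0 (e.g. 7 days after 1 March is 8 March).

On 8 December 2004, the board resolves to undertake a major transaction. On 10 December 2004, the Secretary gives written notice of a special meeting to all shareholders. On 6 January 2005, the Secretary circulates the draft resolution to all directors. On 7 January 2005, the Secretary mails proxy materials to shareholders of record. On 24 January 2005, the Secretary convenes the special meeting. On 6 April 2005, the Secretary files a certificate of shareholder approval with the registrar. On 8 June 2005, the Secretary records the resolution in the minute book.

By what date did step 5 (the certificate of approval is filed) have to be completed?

16 April 2005

Step 5 runs from 24 January 2005, when the special meeting is convened. 82 days after 24 January 2005 is 16 April 2005.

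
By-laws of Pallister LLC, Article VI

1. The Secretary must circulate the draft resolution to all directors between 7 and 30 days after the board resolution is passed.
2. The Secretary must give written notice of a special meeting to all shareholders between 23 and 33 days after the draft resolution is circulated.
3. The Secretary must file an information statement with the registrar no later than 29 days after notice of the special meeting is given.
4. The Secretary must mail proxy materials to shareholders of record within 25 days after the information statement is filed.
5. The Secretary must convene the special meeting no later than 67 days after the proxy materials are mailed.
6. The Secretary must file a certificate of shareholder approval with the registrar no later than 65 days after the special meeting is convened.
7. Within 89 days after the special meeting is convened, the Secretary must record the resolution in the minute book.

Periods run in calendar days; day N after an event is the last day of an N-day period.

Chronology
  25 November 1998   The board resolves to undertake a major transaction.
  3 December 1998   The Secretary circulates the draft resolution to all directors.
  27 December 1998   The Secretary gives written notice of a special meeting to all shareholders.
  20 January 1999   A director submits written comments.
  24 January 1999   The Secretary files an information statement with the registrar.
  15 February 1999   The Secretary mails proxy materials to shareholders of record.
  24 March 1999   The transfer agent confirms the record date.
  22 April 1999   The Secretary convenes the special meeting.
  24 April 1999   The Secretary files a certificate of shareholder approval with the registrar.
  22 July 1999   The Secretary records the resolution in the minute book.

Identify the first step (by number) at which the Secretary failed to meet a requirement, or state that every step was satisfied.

Step 7

(1) the permitted window runs from 25 November 1998 + 7 = 2 December 1998 to 25 November 1998 + 30 = 25 December 1998; 3 December 1998 falls inside that range.
(2) the permitted window runs from 3 December 1998 + 23 = 26 December 1998 to 3 December 1998 + 33 = 5 January 1999; done 27 December 1998, which is between those dates.
(3) due by 27 December 1998 + 29 days = 25 January 1999; done 24 January 1999 — timely.
(4) due by 24 January 1999 + 25 days = 18 February 1999; completed 15 February 1999, before the deadline.
(5) due by 15 February 1999 + 67 days = 23 April 1999; 22 April 1999 is within that limit.
(6) due by 22 April 1999 + 65 days = 26 June 1999; completed 24 April 1999, before the deadline.
(7) due by 22 April 1999 + 89 days = 20 July 1999; done 22 July 1999 — 2 days late.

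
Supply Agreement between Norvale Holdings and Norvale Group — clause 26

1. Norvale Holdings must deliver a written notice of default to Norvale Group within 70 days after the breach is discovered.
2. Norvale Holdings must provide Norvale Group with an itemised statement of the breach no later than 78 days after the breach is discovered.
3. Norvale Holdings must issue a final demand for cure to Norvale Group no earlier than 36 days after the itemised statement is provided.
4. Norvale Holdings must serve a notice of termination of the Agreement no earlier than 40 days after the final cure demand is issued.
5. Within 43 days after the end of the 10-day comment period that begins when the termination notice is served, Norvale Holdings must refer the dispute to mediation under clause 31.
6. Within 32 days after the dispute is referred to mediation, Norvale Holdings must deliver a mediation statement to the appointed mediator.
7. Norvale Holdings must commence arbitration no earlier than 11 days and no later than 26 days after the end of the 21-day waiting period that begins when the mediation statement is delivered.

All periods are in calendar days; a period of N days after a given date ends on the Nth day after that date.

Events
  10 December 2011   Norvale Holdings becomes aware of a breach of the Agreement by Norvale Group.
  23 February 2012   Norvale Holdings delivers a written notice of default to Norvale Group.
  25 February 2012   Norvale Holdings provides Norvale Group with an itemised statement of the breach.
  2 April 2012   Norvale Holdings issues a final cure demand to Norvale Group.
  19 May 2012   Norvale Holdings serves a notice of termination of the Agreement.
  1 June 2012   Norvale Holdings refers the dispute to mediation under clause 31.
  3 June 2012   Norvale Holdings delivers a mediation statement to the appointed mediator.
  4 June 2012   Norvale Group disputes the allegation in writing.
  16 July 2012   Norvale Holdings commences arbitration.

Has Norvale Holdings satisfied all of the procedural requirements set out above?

No

Step 1 — counting 70 days from 10 December 2011 (when the breach is discovered) gives a deadline of 18 February 2012; done 23 February 2012 — 5 days late.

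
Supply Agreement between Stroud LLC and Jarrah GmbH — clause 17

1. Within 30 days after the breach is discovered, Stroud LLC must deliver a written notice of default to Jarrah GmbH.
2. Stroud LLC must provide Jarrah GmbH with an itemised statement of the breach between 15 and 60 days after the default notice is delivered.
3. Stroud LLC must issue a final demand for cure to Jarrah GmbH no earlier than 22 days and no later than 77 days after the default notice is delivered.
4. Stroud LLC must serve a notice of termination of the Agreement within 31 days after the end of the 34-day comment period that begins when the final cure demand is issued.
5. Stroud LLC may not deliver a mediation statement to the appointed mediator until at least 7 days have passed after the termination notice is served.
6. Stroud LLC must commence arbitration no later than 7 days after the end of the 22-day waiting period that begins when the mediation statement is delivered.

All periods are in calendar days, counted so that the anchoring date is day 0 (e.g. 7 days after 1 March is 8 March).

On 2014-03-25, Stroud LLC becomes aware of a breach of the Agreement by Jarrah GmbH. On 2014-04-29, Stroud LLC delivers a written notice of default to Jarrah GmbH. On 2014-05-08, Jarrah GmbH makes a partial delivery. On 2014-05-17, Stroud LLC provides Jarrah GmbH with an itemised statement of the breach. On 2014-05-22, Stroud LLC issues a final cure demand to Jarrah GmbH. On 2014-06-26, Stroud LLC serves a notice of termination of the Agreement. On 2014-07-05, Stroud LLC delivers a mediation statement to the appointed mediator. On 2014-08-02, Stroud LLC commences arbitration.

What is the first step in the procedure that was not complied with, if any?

(1) due by 2014-03-25 + 30 days = 2014-04-24; done 2014-04-29 — 5 days late.

Step 1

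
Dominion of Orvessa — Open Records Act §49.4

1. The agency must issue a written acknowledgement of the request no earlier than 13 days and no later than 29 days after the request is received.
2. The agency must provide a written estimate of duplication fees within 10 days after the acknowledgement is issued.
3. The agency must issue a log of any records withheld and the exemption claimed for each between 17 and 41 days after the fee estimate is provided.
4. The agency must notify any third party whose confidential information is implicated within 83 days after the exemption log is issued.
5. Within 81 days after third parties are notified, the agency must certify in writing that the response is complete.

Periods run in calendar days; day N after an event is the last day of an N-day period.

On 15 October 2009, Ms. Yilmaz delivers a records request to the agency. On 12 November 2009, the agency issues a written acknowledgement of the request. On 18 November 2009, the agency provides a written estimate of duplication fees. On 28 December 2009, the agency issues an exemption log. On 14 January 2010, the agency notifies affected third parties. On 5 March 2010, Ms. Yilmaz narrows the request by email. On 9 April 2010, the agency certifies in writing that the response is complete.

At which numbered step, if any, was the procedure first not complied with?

(1) the permitted window runs from 15 October 2009 + 13 = 28 October 2009 to 15 October 2009 + 29 = 13 November 2009; 12 November 2009 falls inside that range.
(2) due by 12 November 2009 + 10 days = 22 November 2009; completed 18 November 2009, before the deadline.
(3) the permitted window runs from 18 November 2009 + 17 = 5 December 2009 to 18 November 2009 + 41 = 29 December 2009; done 28 December 2009, which is between those dates.
(4) due by 28 December 2009 + 83 days = 21 March 2010; 14 January 2010 is within that limit.
(5) due by 14 January 2010 + 81 days = 5 April 2010; not done until 9 April 2010, 4 days after the deadline.
Later steps need not be reached.

Step 5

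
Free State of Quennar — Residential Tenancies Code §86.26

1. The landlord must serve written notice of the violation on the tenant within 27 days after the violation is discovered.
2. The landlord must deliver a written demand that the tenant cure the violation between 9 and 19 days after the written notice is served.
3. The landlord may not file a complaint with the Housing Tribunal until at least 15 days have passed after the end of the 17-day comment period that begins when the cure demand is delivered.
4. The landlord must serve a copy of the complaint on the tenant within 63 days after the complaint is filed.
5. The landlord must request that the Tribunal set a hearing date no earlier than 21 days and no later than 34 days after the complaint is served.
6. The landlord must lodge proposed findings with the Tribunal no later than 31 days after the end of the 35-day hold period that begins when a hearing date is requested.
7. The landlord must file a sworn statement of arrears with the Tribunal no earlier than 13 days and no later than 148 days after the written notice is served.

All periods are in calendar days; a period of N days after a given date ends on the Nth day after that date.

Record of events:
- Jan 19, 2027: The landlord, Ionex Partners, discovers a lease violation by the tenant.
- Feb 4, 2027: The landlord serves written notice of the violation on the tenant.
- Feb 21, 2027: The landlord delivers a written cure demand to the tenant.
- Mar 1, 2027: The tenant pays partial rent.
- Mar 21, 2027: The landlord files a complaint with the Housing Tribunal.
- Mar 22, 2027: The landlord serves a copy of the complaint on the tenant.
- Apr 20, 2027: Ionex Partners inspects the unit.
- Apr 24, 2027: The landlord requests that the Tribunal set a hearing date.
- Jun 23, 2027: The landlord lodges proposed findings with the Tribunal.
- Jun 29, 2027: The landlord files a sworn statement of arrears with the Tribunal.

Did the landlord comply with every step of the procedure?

No

Step 1 — counting 27 days from Jan 19, 2027 (when the violation is discovered) gives a deadline of Feb 15, 2027; completed Feb 4, 2027, before the deadline.
Step 2 — 9 and 19 days from Feb 4, 2027 (when the written notice is served) are Feb 13, 2027 and Feb 23, 2027 respectively; done Feb 21, 2027 — within the window.
Step 3 — must wait 15 days from Mar 10, 2027 (end of the 17-day comment period, which began when the cure demand is delivered on Feb 21, 2027), so not before Mar 25, 2027; acted on Mar 21, 2027, 4 days prematurely.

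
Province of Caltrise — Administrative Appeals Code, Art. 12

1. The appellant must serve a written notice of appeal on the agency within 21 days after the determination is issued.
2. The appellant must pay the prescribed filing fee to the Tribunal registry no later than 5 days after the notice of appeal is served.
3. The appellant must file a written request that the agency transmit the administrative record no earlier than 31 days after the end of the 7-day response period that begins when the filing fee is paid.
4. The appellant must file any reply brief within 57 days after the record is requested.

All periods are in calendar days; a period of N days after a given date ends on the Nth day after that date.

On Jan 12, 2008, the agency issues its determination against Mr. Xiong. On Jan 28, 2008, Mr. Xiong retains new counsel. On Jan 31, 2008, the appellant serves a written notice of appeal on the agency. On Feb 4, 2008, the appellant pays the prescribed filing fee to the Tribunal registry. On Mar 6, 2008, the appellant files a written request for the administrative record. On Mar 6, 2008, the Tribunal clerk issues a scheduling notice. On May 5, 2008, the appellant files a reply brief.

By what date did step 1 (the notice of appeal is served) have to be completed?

Step 1 runs from Jan 12, 2008, when the determination is issued. 21 days after Jan 12, 2008 is Feb 2, 2008.

Feb 2, 2008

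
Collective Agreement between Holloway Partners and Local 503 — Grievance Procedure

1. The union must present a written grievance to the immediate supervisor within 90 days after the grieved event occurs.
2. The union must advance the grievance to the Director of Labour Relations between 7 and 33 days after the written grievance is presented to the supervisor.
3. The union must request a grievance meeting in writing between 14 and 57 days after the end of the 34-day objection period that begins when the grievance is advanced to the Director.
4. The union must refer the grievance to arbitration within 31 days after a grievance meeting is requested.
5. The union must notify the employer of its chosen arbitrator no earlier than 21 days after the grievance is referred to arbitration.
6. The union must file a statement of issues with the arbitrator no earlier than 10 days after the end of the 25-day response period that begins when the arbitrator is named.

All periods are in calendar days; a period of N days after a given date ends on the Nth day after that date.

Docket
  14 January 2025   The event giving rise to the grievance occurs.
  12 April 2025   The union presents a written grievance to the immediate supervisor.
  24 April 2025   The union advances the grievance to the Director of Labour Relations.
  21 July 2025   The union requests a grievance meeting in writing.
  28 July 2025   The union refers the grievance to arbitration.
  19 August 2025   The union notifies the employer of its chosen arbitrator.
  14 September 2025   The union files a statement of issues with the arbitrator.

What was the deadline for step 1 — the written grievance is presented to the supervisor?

Step 1 runs from 14 January 2025, when the grieved event occurs. 90 days after 14 January 2025 is 14 April 2025.

14 April 2025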